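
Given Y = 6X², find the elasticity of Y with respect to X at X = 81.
Elasticity = 2

Elasticity = (dY/dX) · (X/Y)

dY/dX = 12·X
At X = 81: dY/dX = 972, Y = 39366

Elasticity = 972 · (81 / 39366) = 2

Interpretation: for a small percentage change in X, the percentage change in Y is approximately 2.00 times as large.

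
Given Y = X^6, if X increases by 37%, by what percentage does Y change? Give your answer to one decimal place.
561.2%

For Y = X^6:
If X → X(1 + 0.37)
Then Y → Y · (1 + 0.37)^6
     ≈ Y · 6.6119

Percentage change = ((1 + 0.37)^6 − 1) × 100% ≈ 561.2%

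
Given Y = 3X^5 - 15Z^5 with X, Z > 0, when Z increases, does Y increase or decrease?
Y decreases

Taking the partial derivative:
∂Y/∂Z = -75Z^4

∂Y/∂Z = -75Z^4 < 0 (assuming positive values)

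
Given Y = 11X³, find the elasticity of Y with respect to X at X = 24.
Elasticity = 3

Elasticity = (dY/dX) · (X/Y)

dY/dX = 33·X²
At X = 24: dY/dX = 19008, Y = 152064

Elasticity = 19008 · (24 / 152064) = 3

Interpretation: for a small percentage change in X, the percentage change in Y is approximately 3.00 times as large.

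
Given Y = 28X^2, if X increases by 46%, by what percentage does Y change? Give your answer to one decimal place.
113.2%

For Y = 28X^2:
If X → X(1 + 0.46)
Then Y → Y · (1 + 0.46)^2
     = Y · 2.1316

Percentage change = ((1 + 0.46)^2 − 1) × 100% ≈ 113.2%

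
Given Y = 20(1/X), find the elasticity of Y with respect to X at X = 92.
Elasticity = -1

Elasticity = (dY/dX) · (X/Y)

dY/dX = -20/X²
At X = 92: dY/dX = -5/2116, Y = 5/23

Elasticity = (-5/2116) · (92 / (5/23)) = -1

Interpretation: for a small percentage change in X, the percentage change in Y is approximately -1.00 times as large.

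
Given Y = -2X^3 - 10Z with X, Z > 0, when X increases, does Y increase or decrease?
Y decreases

Taking the partial derivative:
∂Y/∂X = -6X^2

∂Y/∂X = -6X^2 < 0 (assuming positive values)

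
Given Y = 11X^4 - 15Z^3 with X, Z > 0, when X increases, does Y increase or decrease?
Y increases

Taking the partial derivative:
∂Y/∂X = 44X^3

∂Y/∂X = 44X^3 > 0 (assuming positive values)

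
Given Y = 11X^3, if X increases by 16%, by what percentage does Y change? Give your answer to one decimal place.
56.1%

For Y = 11X^3:
If X → X(1 + 0.16)
Then Y → Y · (1 + 0.16)^3
     ≈ Y · 1.5609

Percentage change = ((1 + 0.16)^3 − 1) × 100% ≈ 56.1%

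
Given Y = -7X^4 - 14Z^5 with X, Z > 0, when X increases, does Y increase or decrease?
Y decreases

Taking the partial derivative:
∂Y/∂X = -28X^3

∂Y/∂X = -28X^3 < 0 (assuming positive values)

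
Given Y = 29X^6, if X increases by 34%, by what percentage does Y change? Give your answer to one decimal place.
478.9%

For Y = 29X^6:
If X → X(1 + 0.34)
Then Y → Y · (1 + 0.34)^6
     ≈ Y · 5.7893

Percentage change = ((1 + 0.34)^6 − 1) × 100% ≈ 478.9%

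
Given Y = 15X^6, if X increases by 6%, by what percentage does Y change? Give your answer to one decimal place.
41.9%

For Y = 15X^6:
If X → X(1 + 0.06)
Then Y → Y · (1 + 0.06)^6
     ≈ Y · 1.4185

Percentage change = ((1 + 0.06)^6 − 1) × 100% ≈ 41.9%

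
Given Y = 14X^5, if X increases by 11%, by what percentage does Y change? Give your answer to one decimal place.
68.5%

For Y = 14X^5:
If X → X(1 + 0.11)
Then Y → Y · (1 + 0.11)^5
     ≈ Y · 1.6851

Percentage change = ((1 + 0.11)^5 − 1) × 100% ≈ 68.5%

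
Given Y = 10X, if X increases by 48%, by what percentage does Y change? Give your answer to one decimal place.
48.0%

For Y = 10X:
If X → X(1 + 0.48)
Then Y → Y · (1 + 0.48)^1
     = Y · 1.4800

Percentage change = ((1 + 0.48)^1 − 1) × 100% = 48.0%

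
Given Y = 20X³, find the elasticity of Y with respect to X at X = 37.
Elasticity = 3

Elasticity = (dY/dX) · (X/Y)

dY/dX = 60·X²
At X = 37: dY/dX = 82140, Y = 1013060

Elasticity = 82140 · (37 / 1013060) = 3

Interpretation: for a small percentage change in X, the percentage change in Y is approximately 3.00 times as large.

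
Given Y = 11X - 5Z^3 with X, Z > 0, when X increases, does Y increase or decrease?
Y increases

Taking the partial derivative:
∂Y/∂X = 11

∂Y/∂X = 11 > 0 (assuming positive values)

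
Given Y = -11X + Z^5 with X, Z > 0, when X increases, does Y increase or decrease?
Y decreases

Taking the partial derivative:
∂Y/∂X = -11

∂Y/∂X = -11 < 0 (assuming positive values)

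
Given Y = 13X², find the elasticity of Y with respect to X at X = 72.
Elasticity = 2

Elasticity = (dY/dX) · (X/Y)

dY/dX = 26·X
At X = 72: dY/dX = 1872, Y = 67392

Elasticity = 1872 · (72 / 67392) = 2

Interpretation: for a small percentage change in X, the percentage change in Y is approximately 2.00 times as large.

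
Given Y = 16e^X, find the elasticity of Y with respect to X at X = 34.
Elasticity = 34

Elasticity = (dY/dX) · (X/Y)

dY/dX = 16·e^X
At X = 34: dY/dX = 16·e^34, Y = 16·e^34

Elasticity = (16·e^34) · (34 / (16·e^34)) = 34

Interpretation: for a small percentage change in X, the percentage change in Y is approximately 34.00 times as large.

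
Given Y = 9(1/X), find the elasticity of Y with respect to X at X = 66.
Elasticity = -1

Elasticity = (dY/dX) · (X/Y)

dY/dX = -9/X²
At X = 66: dY/dX = -1/484, Y = 3/22

Elasticity = (-1/484) · (66 / (3/22)) = -1

Interpretation: for a small percentage change in X, the percentage change in Y is approximately -1.00 times as large.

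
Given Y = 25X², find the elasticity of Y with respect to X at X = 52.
Elasticity = 2

Elasticity = (dY/dX) · (X/Y)

dY/dX = 50·X
At X = 52: dY/dX = 2600, Y = 67600

Elasticity = 2600 · (52 / 67600) = 2

Interpretation: for a small percentage change in X, the percentage change in Y is approximately 2.00 times as large.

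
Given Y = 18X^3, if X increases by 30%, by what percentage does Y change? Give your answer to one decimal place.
119.7%

For Y = 18X^3:
If X → X(1 + 0.3)
Then Y → Y · (1 + 0.3)^3
     = Y · 2.1970

Percentage change = ((1 + 0.3)^3 − 1) × 100% = 119.7%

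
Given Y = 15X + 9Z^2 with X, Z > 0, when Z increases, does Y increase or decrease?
Y increases

Taking the partial derivative:
∂Y/∂Z = 18Z

∂Y/∂Z = 18Z > 0 (assuming positive values)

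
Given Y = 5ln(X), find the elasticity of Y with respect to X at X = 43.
Elasticity = 1/ln(43) ≈ 0.2659

Elasticity = (dY/dX) · (X/Y)

dY/dX = 5/X
At X = 43: dY/dX = 5/43, Y = 5·ln(43)

Elasticity = (5/43) · (43 / (5·ln(43))) = 1/ln(43) ≈ 0.2659

Interpretation: for a small percentage change in X, the percentage change in Y is approximately 0.27 times as large.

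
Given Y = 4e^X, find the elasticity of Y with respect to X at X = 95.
Elasticity = 95

Elasticity = (dY/dX) · (X/Y)

dY/dX = 4·e^X
At X = 95: dY/dX = 4·e^95, Y = 4·e^95

Elasticity = (4·e^95) · (95 / (4·e^95)) = 95

Interpretation: for a small percentage change in X, the percentage change in Y is approximately 95.00 times as large.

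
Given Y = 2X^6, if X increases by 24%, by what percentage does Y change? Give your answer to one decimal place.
263.5%

For Y = 2X^6:
If X → X(1 + 0.24)
Then Y → Y · (1 + 0.24)^6
     ≈ Y · 3.6352

Percentage change = ((1 + 0.24)^6 − 1) × 100% ≈ 263.5%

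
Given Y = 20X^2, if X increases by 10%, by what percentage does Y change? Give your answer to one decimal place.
21.0%

For Y = 20X^2:
If X → X(1 + 0.1)
Then Y → Y · (1 + 0.1)^2
     = Y · 1.2100

Percentage change = ((1 + 0.1)^2 − 1) × 100% = 21.0%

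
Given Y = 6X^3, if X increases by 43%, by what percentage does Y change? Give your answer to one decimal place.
192.4%

For Y = 6X^3:
If X → X(1 + 0.43)
Then Y → Y · (1 + 0.43)^3
     ≈ Y · 2.9242

Percentage change = ((1 + 0.43)^3 − 1) × 100% ≈ 192.4%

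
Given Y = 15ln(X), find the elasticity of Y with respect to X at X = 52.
Elasticity = 1/ln(52) ≈ 0.2531

Elasticity = (dY/dX) · (X/Y)

dY/dX = 15/X
At X = 52: dY/dX = 15/52, Y = 15·ln(52)

Elasticity = (15/52) · (52 / (15·ln(52))) = 1/ln(52) ≈ 0.2531

Interpretation: for a small percentage change in X, the percentage change in Y is approximately 0.25 times as large.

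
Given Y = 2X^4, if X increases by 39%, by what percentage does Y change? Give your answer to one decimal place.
273.3%

For Y = 2X^4:
If X → X(1 + 0.39)
Then Y → Y · (1 + 0.39)^4
     ≈ Y · 3.7330

Percentage change = ((1 + 0.39)^4 − 1) × 100% ≈ 273.3%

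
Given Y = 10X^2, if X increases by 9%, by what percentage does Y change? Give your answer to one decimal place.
18.8%

For Y = 10X^2:
If X → X(1 + 0.09)
Then Y → Y · (1 + 0.09)^2
     = Y · 1.1881

Percentage change = ((1 + 0.09)^2 − 1) × 100% ≈ 18.8%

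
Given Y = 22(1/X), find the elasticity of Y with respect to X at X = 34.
Elasticity = -1

Elasticity = (dY/dX) · (X/Y)

dY/dX = -22/X²
At X = 34: dY/dX = -11/578, Y = 11/17

Elasticity = (-11/578) · (34 / (11/17)) = -1

Interpretation: for a small percentage change in X, the percentage change in Y is approximately -1.00 times as large.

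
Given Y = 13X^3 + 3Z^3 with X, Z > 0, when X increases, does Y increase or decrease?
Y increases

Taking the partial derivative:
∂Y/∂X = 39X^2

∂Y/∂X = 39X^2 > 0 (assuming positive values)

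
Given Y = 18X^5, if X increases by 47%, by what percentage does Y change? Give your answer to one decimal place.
586.4%

For Y = 18X^5:
If X → X(1 + 0.47)
Then Y → Y · (1 + 0.47)^5
     ≈ Y · 6.8641

Percentage change = ((1 + 0.47)^5 − 1) × 100% ≈ 586.4%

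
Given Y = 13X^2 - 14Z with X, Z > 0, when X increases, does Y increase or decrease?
Y increases

Taking the partial derivative:
∂Y/∂X = 26X

∂Y/∂X = 26X > 0 (assuming positive values)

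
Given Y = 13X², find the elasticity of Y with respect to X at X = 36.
Elasticity = 2

Elasticity = (dY/dX) · (X/Y)

dY/dX = 26·X
At X = 36: dY/dX = 936, Y = 16848

Elasticity = 936 · (36 / 16848) = 2

Interpretation: for a small percentage change in X, the percentage change in Y is approximately 2.00 times as large.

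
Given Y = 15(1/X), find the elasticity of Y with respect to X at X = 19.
Elasticity = -1

Elasticity = (dY/dX) · (X/Y)

dY/dX = -15/X²
At X = 19: dY/dX = -15/361, Y = 15/19

Elasticity = (-15/361) · (19 / (15/19)) = -1

Interpretation: for a small percentage change in X, the percentage change in Y is approximately -1.00 times as large.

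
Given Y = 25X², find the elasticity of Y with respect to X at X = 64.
Elasticity = 2

Elasticity = (dY/dX) · (X/Y)

dY/dX = 50·X
At X = 64: dY/dX = 3200, Y = 102400

Elasticity = 3200 · (64 / 102400) = 2

Interpretation: for a small percentage change in X, the percentage change in Y is approximately 2.00 times as large.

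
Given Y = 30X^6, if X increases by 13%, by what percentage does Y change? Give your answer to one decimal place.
108.2%

For Y = 30X^6:
If X → X(1 + 0.13)
Then Y → Y · (1 + 0.13)^6
     ≈ Y · 2.0820

Percentage change = ((1 + 0.13)^6 − 1) × 100% ≈ 108.2%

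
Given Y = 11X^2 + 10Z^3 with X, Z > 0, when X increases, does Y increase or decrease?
Y increases

Taking the partial derivative:
∂Y/∂X = 22X

∂Y/∂X = 22X > 0 (assuming positive values)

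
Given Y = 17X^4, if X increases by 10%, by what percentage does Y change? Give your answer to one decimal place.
46.4%

For Y = 17X^4:
If X → X(1 + 0.1)
Then Y → Y · (1 + 0.1)^4
     = Y · 1.4641

Percentage change = ((1 + 0.1)^4 − 1) × 100% ≈ 46.4%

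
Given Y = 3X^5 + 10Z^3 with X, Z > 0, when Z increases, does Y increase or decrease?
Y increases

Taking the partial derivative:
∂Y/∂Z = 30Z^2

∂Y/∂Z = 30Z^2 > 0 (assuming positive values)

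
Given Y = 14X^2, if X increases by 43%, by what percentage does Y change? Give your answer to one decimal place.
104.5%

For Y = 14X^2:
If X → X(1 + 0.43)
Then Y → Y · (1 + 0.43)^2
     = Y · 2.0449

Percentage change = ((1 + 0.43)^2 − 1) × 100% ≈ 104.5%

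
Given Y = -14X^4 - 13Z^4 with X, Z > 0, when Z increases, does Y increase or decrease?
Y decreases

Taking the partial derivative:
∂Y/∂Z = -52Z^3

∂Y/∂Z = -52Z^3 < 0 (assuming positive values)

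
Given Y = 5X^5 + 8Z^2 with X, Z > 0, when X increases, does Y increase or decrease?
Y increases

Taking the partial derivative:
∂Y/∂X = 25X^4

∂Y/∂X = 25X^4 > 0 (assuming positive values)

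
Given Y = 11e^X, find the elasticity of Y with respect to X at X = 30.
Elasticity = 30

Elasticity = (dY/dX) · (X/Y)

dY/dX = 11·e^X
At X = 30: dY/dX = 11·e^30, Y = 11·e^30

Elasticity = (11·e^30) · (30 / (11·e^30)) = 30

Interpretation: for a small percentage change in X, the percentage change in Y is approximately 30.00 times as large.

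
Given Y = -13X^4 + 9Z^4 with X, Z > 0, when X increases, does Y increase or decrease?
Y decreases

Taking the partial derivative:
∂Y/∂X = -52X^3

∂Y/∂X = -52X^3 < 0 (assuming positive values)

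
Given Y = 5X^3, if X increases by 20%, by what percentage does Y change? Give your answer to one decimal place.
72.8%

For Y = 5X^3:
If X → X(1 + 0.2)
Then Y → Y · (1 + 0.2)^3
     = Y · 1.7280

Percentage change = ((1 + 0.2)^3 − 1) × 100% = 72.8%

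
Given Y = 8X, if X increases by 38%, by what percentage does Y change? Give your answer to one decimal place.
38.0%

For Y = 8X:
If X → X(1 + 0.38)
Then Y → Y · (1 + 0.38)^1
     = Y · 1.3800

Percentage change = ((1 + 0.38)^1 − 1) × 100% = 38.0%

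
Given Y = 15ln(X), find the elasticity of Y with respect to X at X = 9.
Elasticity = 1/ln(9) ≈ 0.4551

Elasticity = (dY/dX) · (X/Y)

dY/dX = 15/X
At X = 9: dY/dX = 5/3, Y = 15·ln(9)

Elasticity = (5/3) · (9 / (15·ln(9))) = 1/ln(9) ≈ 0.4551

Interpretation: for a small percentage change in X, the percentage change in Y is approximately 0.46 times as large.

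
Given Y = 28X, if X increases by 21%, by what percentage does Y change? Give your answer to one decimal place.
21.0%

For Y = 28X:
If X → X(1 + 0.21)
Then Y → Y · (1 + 0.21)^1
     = Y · 1.2100

Percentage change = ((1 + 0.21)^1 − 1) × 100% = 21.0%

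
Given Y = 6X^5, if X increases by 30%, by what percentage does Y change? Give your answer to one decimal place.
271.3%

For Y = 6X^5:
If X → X(1 + 0.3)
Then Y → Y · (1 + 0.3)^5
     ≈ Y · 3.7129

Percentage change = ((1 + 0.3)^5 − 1) × 100% ≈ 271.3%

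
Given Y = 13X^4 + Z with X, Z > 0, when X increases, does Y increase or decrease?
Y increases

Taking the partial derivative:
∂Y/∂X = 52X^3

∂Y/∂X = 52X^3 > 0 (assuming positive values)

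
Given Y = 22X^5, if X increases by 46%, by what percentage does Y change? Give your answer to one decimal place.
563.4%

For Y = 22X^5:
If X → X(1 + 0.46)
Then Y → Y · (1 + 0.46)^5
     ≈ Y · 6.6338

Percentage change = ((1 + 0.46)^5 − 1) × 100% ≈ 563.4%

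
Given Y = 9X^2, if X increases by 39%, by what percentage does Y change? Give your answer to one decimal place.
93.2%

For Y = 9X^2:
If X → X(1 + 0.39)
Then Y → Y · (1 + 0.39)^2
     = Y · 1.9321

Percentage change = ((1 + 0.39)^2 − 1) × 100% ≈ 93.2%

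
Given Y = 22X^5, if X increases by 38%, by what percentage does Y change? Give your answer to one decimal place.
400.5%

For Y = 22X^5:
If X → X(1 + 0.38)
Then Y → Y · (1 + 0.38)^5
     ≈ Y · 5.0049

Percentage change = ((1 + 0.38)^5 − 1) × 100% ≈ 400.5%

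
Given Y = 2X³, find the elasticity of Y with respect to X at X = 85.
Elasticity = 3

Elasticity = (dY/dX) · (X/Y)

dY/dX = 6·X²
At X = 85: dY/dX = 43350, Y = 1228250

Elasticity = 43350 · (85 / 1228250) = 3

Interpretation: for a small percentage change in X, the percentage change in Y is approximately 3.00 times as large.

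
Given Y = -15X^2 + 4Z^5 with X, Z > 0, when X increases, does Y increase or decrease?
Y decreases

Taking the partial derivative:
∂Y/∂X = -30X

∂Y/∂X = -30X < 0 (assuming positive values)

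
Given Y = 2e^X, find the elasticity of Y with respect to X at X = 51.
Elasticity = 51

Elasticity = (dY/dX) · (X/Y)

dY/dX = 2·e^X
At X = 51: dY/dX = 2·e^51, Y = 2·e^51

Elasticity = (2·e^51) · (51 / (2·e^51)) = 51

Interpretation: for a small percentage change in X, the percentage change in Y is approximately 51.00 times as large.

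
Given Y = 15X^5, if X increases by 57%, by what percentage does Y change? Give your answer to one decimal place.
853.9%

For Y = 15X^5:
If X → X(1 + 0.57)
Then Y → Y · (1 + 0.57)^5
     ≈ Y · 9.5389

Percentage change = ((1 + 0.57)^5 − 1) × 100% ≈ 853.9%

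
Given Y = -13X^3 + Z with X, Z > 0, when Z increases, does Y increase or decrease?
Y increases

Taking the partial derivative:
∂Y/∂Z = 1

∂Y/∂Z = 1 > 0 (assuming positive values)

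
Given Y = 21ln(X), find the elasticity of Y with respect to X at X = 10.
Elasticity = 1/ln(10) ≈ 0.4343

Elasticity = (dY/dX) · (X/Y)

dY/dX = 21/X
At X = 10: dY/dX = 21/10, Y = 21·ln(10)

Elasticity = (21/10) · (10 / (21·ln(10))) = 1/ln(10) ≈ 0.4343

Interpretation: for a small percentage change in X, the percentage change in Y is approximately 0.43 times as large.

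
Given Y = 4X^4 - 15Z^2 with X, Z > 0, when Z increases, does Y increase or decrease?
Y decreases

Taking the partial derivative:
∂Y/∂Z = -30Z

∂Y/∂Z = -30Z < 0 (assuming positive values)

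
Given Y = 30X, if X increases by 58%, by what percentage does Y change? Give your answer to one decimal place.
58.0%

For Y = 30X:
If X → X(1 + 0.58)
Then Y → Y · (1 + 0.58)^1
     = Y · 1.5800

Percentage change = ((1 + 0.58)^1 − 1) × 100% = 58.0%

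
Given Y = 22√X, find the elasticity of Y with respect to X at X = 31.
Elasticity = 1/2

Elasticity = (dY/dX) · (X/Y)

dY/dX = 11/√X
At X = 31: dY/dX = 11·√31/31, Y = 22·√31

Elasticity = (11·√31/31) · (31 / (22·√31)) = 1/2

Interpretation: for a small percentage change in X, the percentage change in Y is approximately 0.50 times as large.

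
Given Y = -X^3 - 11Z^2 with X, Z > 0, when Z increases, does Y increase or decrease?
Y decreases

Taking the partial derivative:
∂Y/∂Z = -22Z

∂Y/∂Z = -22Z < 0 (assuming positive values)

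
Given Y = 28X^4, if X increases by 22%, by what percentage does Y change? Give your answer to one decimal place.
121.5%

For Y = 28X^4:
If X → X(1 + 0.22)
Then Y → Y · (1 + 0.22)^4
     ≈ Y · 2.2153

Percentage change = ((1 + 0.22)^4 − 1) × 100% ≈ 121.5%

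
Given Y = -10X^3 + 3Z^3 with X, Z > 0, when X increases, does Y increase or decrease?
Y decreases

Taking the partial derivative:
∂Y/∂X = -30X^2

∂Y/∂X = -30X^2 < 0 (assuming positive values)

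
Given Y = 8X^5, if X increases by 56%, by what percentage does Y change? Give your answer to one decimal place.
823.9%

For Y = 8X^5:
If X → X(1 + 0.56)
Then Y → Y · (1 + 0.56)^5
     ≈ Y · 9.2390

Percentage change = ((1 + 0.56)^5 − 1) × 100% ≈ 823.9%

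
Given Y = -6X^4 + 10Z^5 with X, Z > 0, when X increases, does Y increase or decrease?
Y decreases

Taking the partial derivative:
∂Y/∂X = -24X^3

∂Y/∂X = -24X^3 < 0 (assuming positive values)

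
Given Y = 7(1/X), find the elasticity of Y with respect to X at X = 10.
Elasticity = -1

Elasticity = (dY/dX) · (X/Y)

dY/dX = -7/X²
At X = 10: dY/dX = -7/100, Y = 7/10

Elasticity = (-7/100) · (10 / (7/10)) = -1

Interpretation: for a small percentage change in X, the percentage change in Y is approximately -1.00 times as large.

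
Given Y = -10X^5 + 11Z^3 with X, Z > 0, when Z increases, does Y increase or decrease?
Y increases

Taking the partial derivative:
∂Y/∂Z = 33Z^2

∂Y/∂Z = 33Z^2 > 0 (assuming positive values)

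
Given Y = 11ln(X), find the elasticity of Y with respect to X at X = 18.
Elasticity = 1/ln(18) ≈ 0.3460

Elasticity = (dY/dX) · (X/Y)

dY/dX = 11/X
At X = 18: dY/dX = 11/18, Y = 11·ln(18)

Elasticity = (11/18) · (18 / (11·ln(18))) = 1/ln(18) ≈ 0.3460

Interpretation: for a small percentage change in X, the percentage change in Y is approximately 0.35 times as large.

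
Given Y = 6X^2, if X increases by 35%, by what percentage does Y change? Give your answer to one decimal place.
82.3%

For Y = 6X^2:
If X → X(1 + 0.35)
Then Y → Y · (1 + 0.35)^2
     = Y · 1.8225

Percentage change = ((1 + 0.35)^2 − 1) × 100% ≈ 82.3%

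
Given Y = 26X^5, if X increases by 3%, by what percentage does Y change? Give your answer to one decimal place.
15.9%

For Y = 26X^5:
If X → X(1 + 0.03)
Then Y → Y · (1 + 0.03)^5
     ≈ Y · 1.1593

Percentage change = ((1 + 0.03)^5 − 1) × 100% ≈ 15.9%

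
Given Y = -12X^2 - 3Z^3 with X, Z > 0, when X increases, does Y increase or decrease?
Y decreases

Taking the partial derivative:
∂Y/∂X = -24X

∂Y/∂X = -24X < 0 (assuming positive values)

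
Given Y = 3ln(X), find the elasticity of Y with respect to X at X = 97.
Elasticity = 1/ln(97) ≈ 0.2186

Elasticity = (dY/dX) · (X/Y)

dY/dX = 3/X
At X = 97: dY/dX = 3/97, Y = 3·ln(97)

Elasticity = (3/97) · (97 / (3·ln(97))) = 1/ln(97) ≈ 0.2186

Interpretation: for a small percentage change in X, the percentage change in Y is approximately 0.22 times as large.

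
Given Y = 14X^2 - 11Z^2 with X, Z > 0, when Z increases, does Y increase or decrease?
Y decreases

Taking the partial derivative:
∂Y/∂Z = -22Z

∂Y/∂Z = -22Z < 0 (assuming positive values)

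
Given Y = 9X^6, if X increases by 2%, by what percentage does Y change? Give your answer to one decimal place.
12.6%

For Y = 9X^6:
If X → X(1 + 0.02)
Then Y → Y · (1 + 0.02)^6
     ≈ Y · 1.1262

Percentage change = ((1 + 0.02)^6 − 1) × 100% ≈ 12.6%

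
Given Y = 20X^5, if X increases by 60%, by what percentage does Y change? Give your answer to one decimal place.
948.6%

For Y = 20X^5:
If X → X(1 + 0.6)
Then Y → Y · (1 + 0.6)^5
     ≈ Y · 10.4858

Percentage change = ((1 + 0.6)^5 − 1) × 100% ≈ 948.6%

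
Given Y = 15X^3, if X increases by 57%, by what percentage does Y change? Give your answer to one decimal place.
287.0%

For Y = 15X^3:
If X → X(1 + 0.57)
Then Y → Y · (1 + 0.57)^3
     ≈ Y · 3.8699

Percentage change = ((1 + 0.57)^3 − 1) × 100% ≈ 287.0%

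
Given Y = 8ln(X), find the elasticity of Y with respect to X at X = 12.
Elasticity = 1/ln(12) ≈ 0.4024

Elasticity = (dY/dX) · (X/Y)

dY/dX = 8/X
At X = 12: dY/dX = 2/3, Y = 8·ln(12)

Elasticity = (2/3) · (12 / (8·ln(12))) = 1/ln(12) ≈ 0.4024

Interpretation: for a small percentage change in X, the percentage change in Y is approximately 0.40 times as large.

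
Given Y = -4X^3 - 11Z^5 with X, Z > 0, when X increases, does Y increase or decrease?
Y decreases

Taking the partial derivative:
∂Y/∂X = -12X^2

∂Y/∂X = -12X^2 < 0 (assuming positive values)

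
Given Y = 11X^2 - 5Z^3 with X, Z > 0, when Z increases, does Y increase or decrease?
Y decreases

Taking the partial derivative:
∂Y/∂Z = -15Z^2

∂Y/∂Z = -15Z^2 < 0 (assuming positive values)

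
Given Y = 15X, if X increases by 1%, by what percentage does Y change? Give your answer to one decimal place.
1.0%

For Y = 15X:
If X → X(1 + 0.01)
Then Y → Y · (1 + 0.01)^1
     = Y · 1.0100

Percentage change = ((1 + 0.01)^1 − 1) × 100% = 1.0%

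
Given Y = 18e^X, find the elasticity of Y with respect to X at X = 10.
Elasticity = 10

Elasticity = (dY/dX) · (X/Y)

dY/dX = 18·e^X
At X = 10: dY/dX = 18·e^10, Y = 18·e^10

Elasticity = (18·e^10) · (10 / (18·e^10)) = 10

Interpretation: for a small percentage change in X, the percentage change in Y is approximately 10.00 times as large.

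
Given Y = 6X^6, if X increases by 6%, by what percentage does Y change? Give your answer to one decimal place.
41.9%

For Y = 6X^6:
If X → X(1 + 0.06)
Then Y → Y · (1 + 0.06)^6
     ≈ Y · 1.4185

Percentage change = ((1 + 0.06)^6 − 1) × 100% ≈ 41.9%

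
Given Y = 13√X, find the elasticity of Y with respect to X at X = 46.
Elasticity = 1/2

Elasticity = (dY/dX) · (X/Y)

dY/dX = 13/(2·√X)
At X = 46: dY/dX = 13·√46/92, Y = 13·√46

Elasticity = (13·√46/92) · (46 / (13·√46)) = 1/2

Interpretation: for a small percentage change in X, the percentage change in Y is approximately 0.50 times as large.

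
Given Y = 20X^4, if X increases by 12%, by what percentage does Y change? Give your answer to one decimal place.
57.4%

For Y = 20X^4:
If X → X(1 + 0.12)
Then Y → Y · (1 + 0.12)^4
     ≈ Y · 1.5735

Percentage change = ((1 + 0.12)^4 − 1) × 100% ≈ 57.4%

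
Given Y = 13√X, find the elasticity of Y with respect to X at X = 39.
Elasticity = 1/2

Elasticity = (dY/dX) · (X/Y)

dY/dX = 13/(2·√X)
At X = 39: dY/dX = √39/6, Y = 13·√39

Elasticity = (√39/6) · (39 / (13·√39)) = 1/2

Interpretation: for a small percentage change in X, the percentage change in Y is approximately 0.50 times as large.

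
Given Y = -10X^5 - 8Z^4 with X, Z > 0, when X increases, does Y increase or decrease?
Y decreases

Taking the partial derivative:
∂Y/∂X = -50X^4

∂Y/∂X = -50X^4 < 0 (assuming positive values)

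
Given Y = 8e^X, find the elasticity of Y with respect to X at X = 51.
Elasticity = 51

Elasticity = (dY/dX) · (X/Y)

dY/dX = 8·e^X
At X = 51: dY/dX = 8·e^51, Y = 8·e^51

Elasticity = (8·e^51) · (51 / (8·e^51)) = 51

Interpretation: for a small percentage change in X, the percentage change in Y is approximately 51.00 times as large.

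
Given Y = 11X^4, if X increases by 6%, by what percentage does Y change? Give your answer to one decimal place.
26.2%

For Y = 11X^4:
If X → X(1 + 0.06)
Then Y → Y · (1 + 0.06)^4
     ≈ Y · 1.2625

Percentage change = ((1 + 0.06)^4 − 1) × 100% ≈ 26.2%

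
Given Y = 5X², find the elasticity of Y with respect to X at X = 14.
Elasticity = 2

Elasticity = (dY/dX) · (X/Y)

dY/dX = 10·X
At X = 14: dY/dX = 140, Y = 980

Elasticity = 140 · (14 / 980) = 2

Interpretation: for a small percentage change in X, the percentage change in Y is approximately 2.00 times as large.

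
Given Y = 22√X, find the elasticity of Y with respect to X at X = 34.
Elasticity = 1/2

Elasticity = (dY/dX) · (X/Y)

dY/dX = 11/√X
At X = 34: dY/dX = 11·√34/34, Y = 22·√34

Elasticity = (11·√34/34) · (34 / (22·√34)) = 1/2

Interpretation: for a small percentage change in X, the percentage change in Y is approximately 0.50 times as large.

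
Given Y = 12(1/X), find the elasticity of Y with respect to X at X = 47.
Elasticity = -1

Elasticity = (dY/dX) · (X/Y)

dY/dX = -12/X²
At X = 47: dY/dX = -12/2209, Y = 12/47

Elasticity = (-12/2209) · (47 / (12/47)) = -1

Interpretation: for a small percentage change in X, the percentage change in Y is approximately -1.00 times as large.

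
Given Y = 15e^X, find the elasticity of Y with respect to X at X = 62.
Elasticity = 62

Elasticity = (dY/dX) · (X/Y)

dY/dX = 15·e^X
At X = 62: dY/dX = 15·e^62, Y = 15·e^62

Elasticity = (15·e^62) · (62 / (15·e^62)) = 62

Interpretation: for a small percentage change in X, the percentage change in Y is approximately 62.00 times as large.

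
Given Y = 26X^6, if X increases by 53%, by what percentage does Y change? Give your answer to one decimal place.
1182.8%

For Y = 26X^6:
If X → X(1 + 0.53)
Then Y → Y · (1 + 0.53)^6
     ≈ Y · 12.8277

Percentage change = ((1 + 0.53)^6 − 1) × 100% ≈ 1182.8%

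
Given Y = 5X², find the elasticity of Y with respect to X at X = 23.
Elasticity = 2

Elasticity = (dY/dX) · (X/Y)

dY/dX = 10·X
At X = 23: dY/dX = 230, Y = 2645

Elasticity = 230 · (23 / 2645) = 2

Interpretation: for a small percentage change in X, the percentage change in Y is approximately 2.00 times as large.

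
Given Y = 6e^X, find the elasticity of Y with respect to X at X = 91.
Elasticity = 91

Elasticity = (dY/dX) · (X/Y)

dY/dX = 6·e^X
At X = 91: dY/dX = 6·e^91, Y = 6·e^91

Elasticity = (6·e^91) · (91 / (6·e^91)) = 91

Interpretation: for a small percentage change in X, the percentage change in Y is approximately 91.00 times as large.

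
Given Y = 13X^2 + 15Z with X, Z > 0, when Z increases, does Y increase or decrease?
Y increases

Taking the partial derivative:
∂Y/∂Z = 15

∂Y/∂Z = 15 > 0 (assuming positive values)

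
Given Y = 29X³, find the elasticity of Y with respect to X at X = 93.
Elasticity = 3

Elasticity = (dY/dX) · (X/Y)

dY/dX = 87·X²
At X = 93: dY/dX = 752463, Y = 23326353

Elasticity = 752463 · (93 / 23326353) = 3

Interpretation: for a small percentage change in X, the percentage change in Y is approximately 3.00 times as large.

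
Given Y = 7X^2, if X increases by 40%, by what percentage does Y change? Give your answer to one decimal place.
96.0%

For Y = 7X^2:
If X → X(1 + 0.4)
Then Y → Y · (1 + 0.4)^2
     = Y · 1.9600

Percentage change = ((1 + 0.4)^2 − 1) × 100% = 96.0%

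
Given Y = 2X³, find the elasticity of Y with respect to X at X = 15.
Elasticity = 3

Elasticity = (dY/dX) · (X/Y)

dY/dX = 6·X²
At X = 15: dY/dX = 1350, Y = 6750

Elasticity = 1350 · (15 / 6750) = 3

Interpretation: for a small percentage change in X, the percentage change in Y is approximately 3.00 times as large.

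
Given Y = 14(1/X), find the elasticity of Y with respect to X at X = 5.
Elasticity = -1

Elasticity = (dY/dX) · (X/Y)

dY/dX = -14/X²
At X = 5: dY/dX = -14/25, Y = 14/5

Elasticity = (-14/25) · (5 / (14/5)) = -1

Interpretation: for a small percentage change in X, the percentage change in Y is approximately -1.00 times as large.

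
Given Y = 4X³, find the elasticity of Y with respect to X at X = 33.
Elasticity = 3

Elasticity = (dY/dX) · (X/Y)

dY/dX = 12·X²
At X = 33: dY/dX = 13068, Y = 143748

Elasticity = 13068 · (33 / 143748) = 3

Interpretation: for a small percentage change in X, the percentage change in Y is approximately 3.00 times as large.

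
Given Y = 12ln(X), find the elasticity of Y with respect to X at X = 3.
Elasticity = 1/ln(3) ≈ 0.9102

Elasticity = (dY/dX) · (X/Y)

dY/dX = 12/X
At X = 3: dY/dX = 4, Y = 12·ln(3)

Elasticity = 4 · (3 / (12·ln(3))) = 1/ln(3) ≈ 0.9102

Interpretation: for a small percentage change in X, the percentage change in Y is approximately 0.91 times as large.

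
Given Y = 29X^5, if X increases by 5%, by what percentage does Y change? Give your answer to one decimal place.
27.6%

For Y = 29X^5:
If X → X(1 + 0.05)
Then Y → Y · (1 + 0.05)^5
     ≈ Y · 1.2763

Percentage change = ((1 + 0.05)^5 − 1) × 100% ≈ 27.6%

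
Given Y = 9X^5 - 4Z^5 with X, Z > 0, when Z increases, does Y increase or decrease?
Y decreases

Taking the partial derivative:
∂Y/∂Z = -20Z^4

∂Y/∂Z = -20Z^4 < 0 (assuming positive values)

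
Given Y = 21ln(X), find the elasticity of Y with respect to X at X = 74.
Elasticity = 1/ln(74) ≈ 0.2323

Elasticity = (dY/dX) · (X/Y)

dY/dX = 21/X
At X = 74: dY/dX = 21/74, Y = 21·ln(74)

Elasticity = (21/74) · (74 / (21·ln(74))) = 1/ln(74) ≈ 0.2323

Interpretation: for a small percentage change in X, the percentage change in Y is approximately 0.23 times as large.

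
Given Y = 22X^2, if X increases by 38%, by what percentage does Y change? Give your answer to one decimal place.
90.4%

For Y = 22X^2:
If X → X(1 + 0.38)
Then Y → Y · (1 + 0.38)^2
     = Y · 1.9044

Percentage change = ((1 + 0.38)^2 − 1) × 100% ≈ 90.4%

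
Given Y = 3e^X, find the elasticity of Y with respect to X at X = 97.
Elasticity = 97

Elasticity = (dY/dX) · (X/Y)

dY/dX = 3·e^X
At X = 97: dY/dX = 3·e^97, Y = 3·e^97

Elasticity = (3·e^97) · (97 / (3·e^97)) = 97

Interpretation: for a small percentage change in X, the percentage change in Y is approximately 97.00 times as large.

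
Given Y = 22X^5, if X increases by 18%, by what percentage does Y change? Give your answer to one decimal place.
128.8%

For Y = 22X^5:
If X → X(1 + 0.18)
Then Y → Y · (1 + 0.18)^5
     ≈ Y · 2.2878

Percentage change = ((1 + 0.18)^5 − 1) × 100% ≈ 128.8%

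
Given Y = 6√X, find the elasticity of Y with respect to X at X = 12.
Elasticity = 1/2

Elasticity = (dY/dX) · (X/Y)

dY/dX = 3/√X
At X = 12: dY/dX = √3/2, Y = 12·√3

Elasticity = (√3/2) · (12 / (12·√3)) = 1/2

Interpretation: for a small percentage change in X, the percentage change in Y is approximately 0.50 times as large.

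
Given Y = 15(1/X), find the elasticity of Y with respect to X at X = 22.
Elasticity = -1

Elasticity = (dY/dX) · (X/Y)

dY/dX = -15/X²
At X = 22: dY/dX = -15/484, Y = 15/22

Elasticity = (-15/484) · (22 / (15/22)) = -1

Interpretation: for a small percentage change in X, the percentage change in Y is approximately -1.00 times as large.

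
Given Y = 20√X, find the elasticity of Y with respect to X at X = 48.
Elasticity = 1/2

Elasticity = (dY/dX) · (X/Y)

dY/dX = 10/√X
At X = 48: dY/dX = 5·√3/6, Y = 80·√3

Elasticity = (5·√3/6) · (48 / (80·√3)) = 1/2

Interpretation: for a small percentage change in X, the percentage change in Y is approximately 0.50 times as large.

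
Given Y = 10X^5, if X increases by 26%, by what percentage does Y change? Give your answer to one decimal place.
217.6%

For Y = 10X^5:
If X → X(1 + 0.26)
Then Y → Y · (1 + 0.26)^5
     ≈ Y · 3.1758

Percentage change = ((1 + 0.26)^5 − 1) × 100% ≈ 217.6%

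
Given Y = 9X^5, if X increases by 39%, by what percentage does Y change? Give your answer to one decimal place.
418.9%

For Y = 9X^5:
If X → X(1 + 0.39)
Then Y → Y · (1 + 0.39)^5
     ≈ Y · 5.1889

Percentage change = ((1 + 0.39)^5 − 1) × 100% ≈ 418.9%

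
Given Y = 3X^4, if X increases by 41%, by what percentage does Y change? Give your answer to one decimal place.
295.3%

For Y = 3X^4:
If X → X(1 + 0.41)
Then Y → Y · (1 + 0.41)^4
     ≈ Y · 3.9525

Percentage change = ((1 + 0.41)^4 − 1) × 100% ≈ 295.3%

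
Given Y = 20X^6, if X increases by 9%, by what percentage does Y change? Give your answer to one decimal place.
67.7%

For Y = 20X^6:
If X → X(1 + 0.09)
Then Y → Y · (1 + 0.09)^6
     ≈ Y · 1.6771

Percentage change = ((1 + 0.09)^6 − 1) × 100% ≈ 67.7%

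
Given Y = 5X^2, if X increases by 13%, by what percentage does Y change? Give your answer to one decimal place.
27.7%

For Y = 5X^2:
If X → X(1 + 0.13)
Then Y → Y · (1 + 0.13)^2
     = Y · 1.2769

Percentage change = ((1 + 0.13)^2 − 1) × 100% ≈ 27.7%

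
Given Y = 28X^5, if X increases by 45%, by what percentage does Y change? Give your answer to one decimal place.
541.0%

For Y = 28X^5:
If X → X(1 + 0.45)
Then Y → Y · (1 + 0.45)^5
     ≈ Y · 6.4097

Percentage change = ((1 + 0.45)^5 − 1) × 100% ≈ 541.0%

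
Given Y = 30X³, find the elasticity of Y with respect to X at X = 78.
Elasticity = 3

Elasticity = (dY/dX) · (X/Y)

dY/dX = 90·X²
At X = 78: dY/dX = 547560, Y = 14236560

Elasticity = 547560 · (78 / 14236560) = 3

Interpretation: for a small percentage change in X, the percentage change in Y is approximately 3.00 times as large.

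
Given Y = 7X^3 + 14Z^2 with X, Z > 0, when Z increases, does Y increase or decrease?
Y increases

Taking the partial derivative:
∂Y/∂Z = 28Z

∂Y/∂Z = 28Z > 0 (assuming positive values)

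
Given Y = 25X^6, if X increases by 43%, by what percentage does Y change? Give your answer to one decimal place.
755.1%

For Y = 25X^6:
If X → X(1 + 0.43)
Then Y → Y · (1 + 0.43)^6
     ≈ Y · 8.5510

Percentage change = ((1 + 0.43)^6 − 1) × 100% ≈ 755.1%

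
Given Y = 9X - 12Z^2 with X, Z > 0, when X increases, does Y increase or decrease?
Y increases

Taking the partial derivative:
∂Y/∂X = 9

∂Y/∂X = 9 > 0 (assuming positive values)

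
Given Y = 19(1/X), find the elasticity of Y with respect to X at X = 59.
Elasticity = -1

Elasticity = (dY/dX) · (X/Y)

dY/dX = -19/X²
At X = 59: dY/dX = -19/3481, Y = 19/59

Elasticity = (-19/3481) · (59 / (19/59)) = -1

Interpretation: for a small percentage change in X, the percentage change in Y is approximately -1.00 times as large.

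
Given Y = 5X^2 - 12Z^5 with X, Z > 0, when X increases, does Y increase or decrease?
Y increases

Taking the partial derivative:
∂Y/∂X = 10X

∂Y/∂X = 10X > 0 (assuming positive values)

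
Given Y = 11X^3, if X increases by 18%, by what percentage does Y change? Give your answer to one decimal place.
64.3%

For Y = 11X^3:
If X → X(1 + 0.18)
Then Y → Y · (1 + 0.18)^3
     ≈ Y · 1.6430

Percentage change = ((1 + 0.18)^3 − 1) × 100% ≈ 64.3%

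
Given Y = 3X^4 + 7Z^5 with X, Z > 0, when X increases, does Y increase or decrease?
Y increases

Taking the partial derivative:
∂Y/∂X = 12X^3

∂Y/∂X = 12X^3 > 0 (assuming positive values)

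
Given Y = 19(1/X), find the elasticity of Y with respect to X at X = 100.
Elasticity = -1

Elasticity = (dY/dX) · (X/Y)

dY/dX = -19/X²
At X = 100: dY/dX = -19/10000, Y = 19/100

Elasticity = (-19/10000) · (100 / (19/100)) = -1

Interpretation: for a small percentage change in X, the percentage change in Y is approximately -1.00 times as large.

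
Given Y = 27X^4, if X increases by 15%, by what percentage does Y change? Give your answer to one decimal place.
74.9%

For Y = 27X^4:
If X → X(1 + 0.15)
Then Y → Y · (1 + 0.15)^4
     ≈ Y · 1.7490

Percentage change = ((1 + 0.15)^4 − 1) × 100% ≈ 74.9%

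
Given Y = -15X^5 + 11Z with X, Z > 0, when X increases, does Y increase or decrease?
Y decreases

Taking the partial derivative:
∂Y/∂X = -75X^4

∂Y/∂X = -75X^4 < 0 (assuming positive values)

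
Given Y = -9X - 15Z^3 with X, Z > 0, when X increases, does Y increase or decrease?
Y decreases

Taking the partial derivative:
∂Y/∂X = -9

∂Y/∂X = -9 < 0 (assuming positive values)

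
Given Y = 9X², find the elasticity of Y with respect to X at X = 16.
Elasticity = 2

Elasticity = (dY/dX) · (X/Y)

dY/dX = 18·X
At X = 16: dY/dX = 288, Y = 2304

Elasticity = 288 · (16 / 2304) = 2

Interpretation: for a small percentage change in X, the percentage change in Y is approximately 2.00 times as large.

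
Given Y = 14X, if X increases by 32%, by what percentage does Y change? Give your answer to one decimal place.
32.0%

For Y = 14X:
If X → X(1 + 0.32)
Then Y → Y · (1 + 0.32)^1
     = Y · 1.3200

Percentage change = ((1 + 0.32)^1 − 1) × 100% = 32.0%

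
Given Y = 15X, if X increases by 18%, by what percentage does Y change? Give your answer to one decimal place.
18.0%

For Y = 15X:
If X → X(1 + 0.18)
Then Y → Y · (1 + 0.18)^1
     = Y · 1.1800

Percentage change = ((1 + 0.18)^1 − 1) × 100% = 18.0%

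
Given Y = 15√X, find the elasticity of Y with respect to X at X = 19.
Elasticity = 1/2

Elasticity = (dY/dX) · (X/Y)

dY/dX = 15/(2·√X)
At X = 19: dY/dX = 15·√19/38, Y = 15·√19

Elasticity = (15·√19/38) · (19 / (15·√19)) = 1/2

Interpretation: for a small percentage change in X, the percentage change in Y is approximately 0.50 times as large.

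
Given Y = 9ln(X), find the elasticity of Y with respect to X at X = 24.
Elasticity = 1/ln(24) ≈ 0.3147

Elasticity = (dY/dX) · (X/Y)

dY/dX = 9/X
At X = 24: dY/dX = 3/8, Y = 9·ln(24)

Elasticity = (3/8) · (24 / (9·ln(24))) = 1/ln(24) ≈ 0.3147

Interpretation: for a small percentage change in X, the percentage change in Y is approximately 0.31 times as large.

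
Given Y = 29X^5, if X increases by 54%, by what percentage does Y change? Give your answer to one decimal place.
766.2%

For Y = 29X^5:
If X → X(1 + 0.54)
Then Y → Y · (1 + 0.54)^5
     ≈ Y · 8.6617

Percentage change = ((1 + 0.54)^5 − 1) × 100% ≈ 766.2%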